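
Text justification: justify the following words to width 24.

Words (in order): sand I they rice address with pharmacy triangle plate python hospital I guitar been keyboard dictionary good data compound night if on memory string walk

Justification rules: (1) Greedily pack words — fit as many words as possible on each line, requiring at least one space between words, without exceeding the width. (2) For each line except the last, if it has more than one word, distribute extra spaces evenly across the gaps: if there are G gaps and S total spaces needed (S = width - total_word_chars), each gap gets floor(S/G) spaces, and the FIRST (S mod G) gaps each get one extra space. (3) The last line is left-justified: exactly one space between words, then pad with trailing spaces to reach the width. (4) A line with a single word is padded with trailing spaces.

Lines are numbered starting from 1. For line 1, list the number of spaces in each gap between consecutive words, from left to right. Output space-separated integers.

Line 1: ['sand', 'I', 'they', 'rice', 'address'] (min_width=24, slack=0)
Line 2: ['with', 'pharmacy', 'triangle'] (min_width=22, slack=2)
Line 3: ['plate', 'python', 'hospital', 'I'] (min_width=23, slack=1)
Line 4: ['guitar', 'been', 'keyboard'] (min_width=20, slack=4)
Line 5: ['dictionary', 'good', 'data'] (min_width=20, slack=4)
Line 6: ['compound', 'night', 'if', 'on'] (min_width=20, slack=4)
Line 7: ['memory', 'string', 'walk'] (min_width=18, slack=6)

Answer: 1 1 1 1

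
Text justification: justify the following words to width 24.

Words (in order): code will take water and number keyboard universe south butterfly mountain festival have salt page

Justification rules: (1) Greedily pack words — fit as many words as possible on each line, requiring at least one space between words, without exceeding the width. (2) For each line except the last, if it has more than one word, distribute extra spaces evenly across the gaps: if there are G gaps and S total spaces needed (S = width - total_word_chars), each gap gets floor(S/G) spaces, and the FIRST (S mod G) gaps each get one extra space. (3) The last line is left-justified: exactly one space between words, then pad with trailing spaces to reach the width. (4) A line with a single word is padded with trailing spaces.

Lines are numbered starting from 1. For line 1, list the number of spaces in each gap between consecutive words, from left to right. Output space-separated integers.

Answer: 1 1 1 1

Derivation:
Line 1: ['code', 'will', 'take', 'water', 'and'] (min_width=24, slack=0)
Line 2: ['number', 'keyboard', 'universe'] (min_width=24, slack=0)
Line 3: ['south', 'butterfly', 'mountain'] (min_width=24, slack=0)
Line 4: ['festival', 'have', 'salt', 'page'] (min_width=23, slack=1)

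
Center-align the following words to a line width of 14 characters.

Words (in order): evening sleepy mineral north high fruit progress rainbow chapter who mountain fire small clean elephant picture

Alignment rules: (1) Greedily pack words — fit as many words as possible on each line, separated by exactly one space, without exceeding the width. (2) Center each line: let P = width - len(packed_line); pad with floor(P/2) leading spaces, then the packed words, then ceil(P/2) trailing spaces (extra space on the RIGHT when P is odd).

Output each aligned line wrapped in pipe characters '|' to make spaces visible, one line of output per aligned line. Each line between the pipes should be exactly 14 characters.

Line 1: ['evening', 'sleepy'] (min_width=14, slack=0)
Line 2: ['mineral', 'north'] (min_width=13, slack=1)
Line 3: ['high', 'fruit'] (min_width=10, slack=4)
Line 4: ['progress'] (min_width=8, slack=6)
Line 5: ['rainbow'] (min_width=7, slack=7)
Line 6: ['chapter', 'who'] (min_width=11, slack=3)
Line 7: ['mountain', 'fire'] (min_width=13, slack=1)
Line 8: ['small', 'clean'] (min_width=11, slack=3)
Line 9: ['elephant'] (min_width=8, slack=6)
Line 10: ['picture'] (min_width=7, slack=7)

Answer: |evening sleepy|
|mineral north |
|  high fruit  |
|   progress   |
|   rainbow    |
| chapter who  |
|mountain fire |
| small clean  |
|   elephant   |
|   picture    |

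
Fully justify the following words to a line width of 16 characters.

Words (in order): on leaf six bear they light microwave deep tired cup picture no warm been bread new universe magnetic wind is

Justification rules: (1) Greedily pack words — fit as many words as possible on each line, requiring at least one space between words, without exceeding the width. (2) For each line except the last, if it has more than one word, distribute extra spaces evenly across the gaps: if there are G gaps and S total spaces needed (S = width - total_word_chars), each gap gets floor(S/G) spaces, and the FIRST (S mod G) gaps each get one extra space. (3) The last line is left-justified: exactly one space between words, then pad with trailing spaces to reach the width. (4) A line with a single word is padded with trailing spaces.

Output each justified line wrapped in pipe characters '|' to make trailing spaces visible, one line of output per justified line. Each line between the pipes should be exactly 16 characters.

Line 1: ['on', 'leaf', 'six', 'bear'] (min_width=16, slack=0)
Line 2: ['they', 'light'] (min_width=10, slack=6)
Line 3: ['microwave', 'deep'] (min_width=14, slack=2)
Line 4: ['tired', 'cup'] (min_width=9, slack=7)
Line 5: ['picture', 'no', 'warm'] (min_width=15, slack=1)
Line 6: ['been', 'bread', 'new'] (min_width=14, slack=2)
Line 7: ['universe'] (min_width=8, slack=8)
Line 8: ['magnetic', 'wind', 'is'] (min_width=16, slack=0)

Answer: |on leaf six bear|
|they       light|
|microwave   deep|
|tired        cup|
|picture  no warm|
|been  bread  new|
|universe        |
|magnetic wind is|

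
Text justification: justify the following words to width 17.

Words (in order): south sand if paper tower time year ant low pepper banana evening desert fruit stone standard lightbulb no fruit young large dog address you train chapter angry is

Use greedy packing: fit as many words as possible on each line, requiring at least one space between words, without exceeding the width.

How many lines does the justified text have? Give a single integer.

Line 1: ['south', 'sand', 'if'] (min_width=13, slack=4)
Line 2: ['paper', 'tower', 'time'] (min_width=16, slack=1)
Line 3: ['year', 'ant', 'low'] (min_width=12, slack=5)
Line 4: ['pepper', 'banana'] (min_width=13, slack=4)
Line 5: ['evening', 'desert'] (min_width=14, slack=3)
Line 6: ['fruit', 'stone'] (min_width=11, slack=6)
Line 7: ['standard'] (min_width=8, slack=9)
Line 8: ['lightbulb', 'no'] (min_width=12, slack=5)
Line 9: ['fruit', 'young', 'large'] (min_width=17, slack=0)
Line 10: ['dog', 'address', 'you'] (min_width=15, slack=2)
Line 11: ['train', 'chapter'] (min_width=13, slack=4)
Line 12: ['angry', 'is'] (min_width=8, slack=9)
Total lines: 12

Answer: 12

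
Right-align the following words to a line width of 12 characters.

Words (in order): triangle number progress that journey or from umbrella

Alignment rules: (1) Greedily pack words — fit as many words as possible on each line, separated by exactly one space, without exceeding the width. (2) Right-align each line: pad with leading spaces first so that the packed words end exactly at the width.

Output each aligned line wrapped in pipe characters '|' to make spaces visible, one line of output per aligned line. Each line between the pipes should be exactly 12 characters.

Answer: |    triangle|
|      number|
|    progress|
|that journey|
|     or from|
|    umbrella|

Derivation:
Line 1: ['triangle'] (min_width=8, slack=4)
Line 2: ['number'] (min_width=6, slack=6)
Line 3: ['progress'] (min_width=8, slack=4)
Line 4: ['that', 'journey'] (min_width=12, slack=0)
Line 5: ['or', 'from'] (min_width=7, slack=5)
Line 6: ['umbrella'] (min_width=8, slack=4)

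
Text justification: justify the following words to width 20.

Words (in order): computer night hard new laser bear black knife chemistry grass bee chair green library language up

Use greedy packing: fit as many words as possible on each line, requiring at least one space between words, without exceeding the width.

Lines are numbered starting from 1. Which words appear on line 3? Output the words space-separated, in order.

Answer: knife chemistry

Derivation:
Line 1: ['computer', 'night', 'hard'] (min_width=19, slack=1)
Line 2: ['new', 'laser', 'bear', 'black'] (min_width=20, slack=0)
Line 3: ['knife', 'chemistry'] (min_width=15, slack=5)
Line 4: ['grass', 'bee', 'chair'] (min_width=15, slack=5)
Line 5: ['green', 'library'] (min_width=13, slack=7)
Line 6: ['language', 'up'] (min_width=11, slack=9)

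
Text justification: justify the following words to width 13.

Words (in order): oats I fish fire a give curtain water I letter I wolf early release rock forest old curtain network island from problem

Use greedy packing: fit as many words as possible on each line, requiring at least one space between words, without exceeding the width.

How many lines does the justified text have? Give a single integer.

Answer: 11

Derivation:
Line 1: ['oats', 'I', 'fish'] (min_width=11, slack=2)
Line 2: ['fire', 'a', 'give'] (min_width=11, slack=2)
Line 3: ['curtain', 'water'] (min_width=13, slack=0)
Line 4: ['I', 'letter', 'I'] (min_width=10, slack=3)
Line 5: ['wolf', 'early'] (min_width=10, slack=3)
Line 6: ['release', 'rock'] (min_width=12, slack=1)
Line 7: ['forest', 'old'] (min_width=10, slack=3)
Line 8: ['curtain'] (min_width=7, slack=6)
Line 9: ['network'] (min_width=7, slack=6)
Line 10: ['island', 'from'] (min_width=11, slack=2)
Line 11: ['problem'] (min_width=7, slack=6)
Total lines: 11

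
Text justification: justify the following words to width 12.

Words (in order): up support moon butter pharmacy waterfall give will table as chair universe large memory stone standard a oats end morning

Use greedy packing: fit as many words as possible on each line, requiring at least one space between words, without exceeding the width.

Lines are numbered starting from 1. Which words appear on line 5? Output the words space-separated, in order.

Answer: give will

Derivation:
Line 1: ['up', 'support'] (min_width=10, slack=2)
Line 2: ['moon', 'butter'] (min_width=11, slack=1)
Line 3: ['pharmacy'] (min_width=8, slack=4)
Line 4: ['waterfall'] (min_width=9, slack=3)
Line 5: ['give', 'will'] (min_width=9, slack=3)
Line 6: ['table', 'as'] (min_width=8, slack=4)
Line 7: ['chair'] (min_width=5, slack=7)
Line 8: ['universe'] (min_width=8, slack=4)
Line 9: ['large', 'memory'] (min_width=12, slack=0)
Line 10: ['stone'] (min_width=5, slack=7)
Line 11: ['standard', 'a'] (min_width=10, slack=2)
Line 12: ['oats', 'end'] (min_width=8, slack=4)
Line 13: ['morning'] (min_width=7, slack=5)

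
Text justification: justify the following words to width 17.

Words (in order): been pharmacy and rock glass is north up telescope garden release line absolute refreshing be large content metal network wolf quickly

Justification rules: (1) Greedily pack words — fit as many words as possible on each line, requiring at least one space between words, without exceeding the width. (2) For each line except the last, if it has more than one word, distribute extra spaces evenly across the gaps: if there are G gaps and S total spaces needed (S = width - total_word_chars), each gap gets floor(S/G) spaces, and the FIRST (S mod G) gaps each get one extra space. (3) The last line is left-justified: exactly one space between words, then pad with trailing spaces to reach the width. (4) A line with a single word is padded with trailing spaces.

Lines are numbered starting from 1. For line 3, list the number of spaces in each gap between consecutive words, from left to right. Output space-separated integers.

Line 1: ['been', 'pharmacy', 'and'] (min_width=17, slack=0)
Line 2: ['rock', 'glass', 'is'] (min_width=13, slack=4)
Line 3: ['north', 'up'] (min_width=8, slack=9)
Line 4: ['telescope', 'garden'] (min_width=16, slack=1)
Line 5: ['release', 'line'] (min_width=12, slack=5)
Line 6: ['absolute'] (min_width=8, slack=9)
Line 7: ['refreshing', 'be'] (min_width=13, slack=4)
Line 8: ['large', 'content'] (min_width=13, slack=4)
Line 9: ['metal', 'network'] (min_width=13, slack=4)
Line 10: ['wolf', 'quickly'] (min_width=12, slack=5)

Answer: 10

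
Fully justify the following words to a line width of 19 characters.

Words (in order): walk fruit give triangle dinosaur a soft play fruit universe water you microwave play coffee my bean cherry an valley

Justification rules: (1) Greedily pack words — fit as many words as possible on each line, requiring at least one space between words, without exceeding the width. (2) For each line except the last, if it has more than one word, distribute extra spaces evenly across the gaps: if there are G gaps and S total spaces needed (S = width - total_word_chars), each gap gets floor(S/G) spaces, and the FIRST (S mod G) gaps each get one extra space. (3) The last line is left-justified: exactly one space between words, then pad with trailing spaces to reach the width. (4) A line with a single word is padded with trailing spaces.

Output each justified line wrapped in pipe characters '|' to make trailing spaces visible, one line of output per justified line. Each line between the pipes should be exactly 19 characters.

Line 1: ['walk', 'fruit', 'give'] (min_width=15, slack=4)
Line 2: ['triangle', 'dinosaur', 'a'] (min_width=19, slack=0)
Line 3: ['soft', 'play', 'fruit'] (min_width=15, slack=4)
Line 4: ['universe', 'water', 'you'] (min_width=18, slack=1)
Line 5: ['microwave', 'play'] (min_width=14, slack=5)
Line 6: ['coffee', 'my', 'bean'] (min_width=14, slack=5)
Line 7: ['cherry', 'an', 'valley'] (min_width=16, slack=3)

Answer: |walk   fruit   give|
|triangle dinosaur a|
|soft   play   fruit|
|universe  water you|
|microwave      play|
|coffee    my   bean|
|cherry an valley   |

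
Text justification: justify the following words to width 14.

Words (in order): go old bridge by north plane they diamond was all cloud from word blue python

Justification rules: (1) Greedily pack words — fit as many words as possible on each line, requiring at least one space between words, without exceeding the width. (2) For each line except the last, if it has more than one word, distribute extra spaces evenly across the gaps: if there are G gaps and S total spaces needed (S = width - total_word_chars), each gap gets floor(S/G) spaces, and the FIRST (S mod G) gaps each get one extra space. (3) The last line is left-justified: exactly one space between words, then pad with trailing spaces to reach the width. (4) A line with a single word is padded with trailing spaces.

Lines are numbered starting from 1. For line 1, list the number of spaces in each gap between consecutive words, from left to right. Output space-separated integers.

Answer: 2 1

Derivation:
Line 1: ['go', 'old', 'bridge'] (min_width=13, slack=1)
Line 2: ['by', 'north', 'plane'] (min_width=14, slack=0)
Line 3: ['they', 'diamond'] (min_width=12, slack=2)
Line 4: ['was', 'all', 'cloud'] (min_width=13, slack=1)
Line 5: ['from', 'word', 'blue'] (min_width=14, slack=0)
Line 6: ['python'] (min_width=6, slack=8)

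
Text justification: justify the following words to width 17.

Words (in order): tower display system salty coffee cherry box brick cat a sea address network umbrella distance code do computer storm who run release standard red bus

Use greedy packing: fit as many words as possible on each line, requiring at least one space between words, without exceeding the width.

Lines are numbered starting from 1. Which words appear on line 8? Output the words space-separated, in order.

Answer: storm who run

Derivation:
Line 1: ['tower', 'display'] (min_width=13, slack=4)
Line 2: ['system', 'salty'] (min_width=12, slack=5)
Line 3: ['coffee', 'cherry', 'box'] (min_width=17, slack=0)
Line 4: ['brick', 'cat', 'a', 'sea'] (min_width=15, slack=2)
Line 5: ['address', 'network'] (min_width=15, slack=2)
Line 6: ['umbrella', 'distance'] (min_width=17, slack=0)
Line 7: ['code', 'do', 'computer'] (min_width=16, slack=1)
Line 8: ['storm', 'who', 'run'] (min_width=13, slack=4)
Line 9: ['release', 'standard'] (min_width=16, slack=1)
Line 10: ['red', 'bus'] (min_width=7, slack=10)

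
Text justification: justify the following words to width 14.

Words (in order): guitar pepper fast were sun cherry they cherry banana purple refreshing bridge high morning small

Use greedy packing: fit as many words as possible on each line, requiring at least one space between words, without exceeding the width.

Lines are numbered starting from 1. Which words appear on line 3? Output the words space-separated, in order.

Line 1: ['guitar', 'pepper'] (min_width=13, slack=1)
Line 2: ['fast', 'were', 'sun'] (min_width=13, slack=1)
Line 3: ['cherry', 'they'] (min_width=11, slack=3)
Line 4: ['cherry', 'banana'] (min_width=13, slack=1)
Line 5: ['purple'] (min_width=6, slack=8)
Line 6: ['refreshing'] (min_width=10, slack=4)
Line 7: ['bridge', 'high'] (min_width=11, slack=3)
Line 8: ['morning', 'small'] (min_width=13, slack=1)

Answer: cherry they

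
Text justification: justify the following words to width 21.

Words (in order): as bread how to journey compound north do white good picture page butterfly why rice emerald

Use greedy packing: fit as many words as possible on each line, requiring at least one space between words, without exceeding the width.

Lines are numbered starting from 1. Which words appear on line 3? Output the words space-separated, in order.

Line 1: ['as', 'bread', 'how', 'to'] (min_width=15, slack=6)
Line 2: ['journey', 'compound'] (min_width=16, slack=5)
Line 3: ['north', 'do', 'white', 'good'] (min_width=19, slack=2)
Line 4: ['picture', 'page'] (min_width=12, slack=9)
Line 5: ['butterfly', 'why', 'rice'] (min_width=18, slack=3)
Line 6: ['emerald'] (min_width=7, slack=14)

Answer: north do white good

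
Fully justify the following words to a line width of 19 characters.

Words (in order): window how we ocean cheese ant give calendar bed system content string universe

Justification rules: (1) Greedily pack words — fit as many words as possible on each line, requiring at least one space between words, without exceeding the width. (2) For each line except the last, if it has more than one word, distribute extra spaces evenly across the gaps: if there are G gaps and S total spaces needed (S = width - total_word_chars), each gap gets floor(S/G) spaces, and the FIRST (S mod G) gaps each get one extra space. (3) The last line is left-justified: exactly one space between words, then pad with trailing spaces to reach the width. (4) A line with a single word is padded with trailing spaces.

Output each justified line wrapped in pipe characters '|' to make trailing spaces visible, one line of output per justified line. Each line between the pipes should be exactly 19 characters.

Answer: |window how we ocean|
|cheese   ant   give|
|calendar bed system|
|content      string|
|universe           |

Derivation:
Line 1: ['window', 'how', 'we', 'ocean'] (min_width=19, slack=0)
Line 2: ['cheese', 'ant', 'give'] (min_width=15, slack=4)
Line 3: ['calendar', 'bed', 'system'] (min_width=19, slack=0)
Line 4: ['content', 'string'] (min_width=14, slack=5)
Line 5: ['universe'] (min_width=8, slack=11)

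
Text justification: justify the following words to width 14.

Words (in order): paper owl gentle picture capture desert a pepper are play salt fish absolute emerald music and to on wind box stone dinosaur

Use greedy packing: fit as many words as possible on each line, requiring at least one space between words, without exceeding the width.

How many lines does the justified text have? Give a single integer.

Line 1: ['paper', 'owl'] (min_width=9, slack=5)
Line 2: ['gentle', 'picture'] (min_width=14, slack=0)
Line 3: ['capture', 'desert'] (min_width=14, slack=0)
Line 4: ['a', 'pepper', 'are'] (min_width=12, slack=2)
Line 5: ['play', 'salt', 'fish'] (min_width=14, slack=0)
Line 6: ['absolute'] (min_width=8, slack=6)
Line 7: ['emerald', 'music'] (min_width=13, slack=1)
Line 8: ['and', 'to', 'on', 'wind'] (min_width=14, slack=0)
Line 9: ['box', 'stone'] (min_width=9, slack=5)
Line 10: ['dinosaur'] (min_width=8, slack=6)
Total lines: 10

Answer: 10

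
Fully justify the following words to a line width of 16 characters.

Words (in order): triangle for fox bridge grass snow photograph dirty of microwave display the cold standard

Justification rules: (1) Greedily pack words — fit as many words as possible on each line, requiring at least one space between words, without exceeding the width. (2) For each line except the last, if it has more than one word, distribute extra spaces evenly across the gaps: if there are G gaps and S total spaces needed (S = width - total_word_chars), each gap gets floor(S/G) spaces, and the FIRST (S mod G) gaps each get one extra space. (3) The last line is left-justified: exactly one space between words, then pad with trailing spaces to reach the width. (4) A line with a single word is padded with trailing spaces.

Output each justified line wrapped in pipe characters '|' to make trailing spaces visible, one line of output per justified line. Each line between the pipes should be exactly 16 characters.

Line 1: ['triangle', 'for', 'fox'] (min_width=16, slack=0)
Line 2: ['bridge', 'grass'] (min_width=12, slack=4)
Line 3: ['snow', 'photograph'] (min_width=15, slack=1)
Line 4: ['dirty', 'of'] (min_width=8, slack=8)
Line 5: ['microwave'] (min_width=9, slack=7)
Line 6: ['display', 'the', 'cold'] (min_width=16, slack=0)
Line 7: ['standard'] (min_width=8, slack=8)

Answer: |triangle for fox|
|bridge     grass|
|snow  photograph|
|dirty         of|
|microwave       |
|display the cold|
|standard        |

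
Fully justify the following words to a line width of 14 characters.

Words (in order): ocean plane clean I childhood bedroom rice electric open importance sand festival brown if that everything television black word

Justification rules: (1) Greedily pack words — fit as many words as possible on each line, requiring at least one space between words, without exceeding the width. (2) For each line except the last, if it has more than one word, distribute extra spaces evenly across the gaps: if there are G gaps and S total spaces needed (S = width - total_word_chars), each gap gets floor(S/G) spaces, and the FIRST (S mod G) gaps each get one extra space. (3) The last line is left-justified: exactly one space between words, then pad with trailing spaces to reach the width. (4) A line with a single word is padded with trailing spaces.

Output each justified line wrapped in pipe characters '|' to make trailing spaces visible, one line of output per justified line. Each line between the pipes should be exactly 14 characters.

Line 1: ['ocean', 'plane'] (min_width=11, slack=3)
Line 2: ['clean', 'I'] (min_width=7, slack=7)
Line 3: ['childhood'] (min_width=9, slack=5)
Line 4: ['bedroom', 'rice'] (min_width=12, slack=2)
Line 5: ['electric', 'open'] (min_width=13, slack=1)
Line 6: ['importance'] (min_width=10, slack=4)
Line 7: ['sand', 'festival'] (min_width=13, slack=1)
Line 8: ['brown', 'if', 'that'] (min_width=13, slack=1)
Line 9: ['everything'] (min_width=10, slack=4)
Line 10: ['television'] (min_width=10, slack=4)
Line 11: ['black', 'word'] (min_width=10, slack=4)

Answer: |ocean    plane|
|clean        I|
|childhood     |
|bedroom   rice|
|electric  open|
|importance    |
|sand  festival|
|brown  if that|
|everything    |
|television    |
|black word    |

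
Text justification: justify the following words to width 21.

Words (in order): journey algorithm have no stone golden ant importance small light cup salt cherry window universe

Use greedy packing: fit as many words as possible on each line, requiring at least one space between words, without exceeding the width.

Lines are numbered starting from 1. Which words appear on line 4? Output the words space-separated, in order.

Answer: light cup salt cherry

Derivation:
Line 1: ['journey', 'algorithm'] (min_width=17, slack=4)
Line 2: ['have', 'no', 'stone', 'golden'] (min_width=20, slack=1)
Line 3: ['ant', 'importance', 'small'] (min_width=20, slack=1)
Line 4: ['light', 'cup', 'salt', 'cherry'] (min_width=21, slack=0)
Line 5: ['window', 'universe'] (min_width=15, slack=6)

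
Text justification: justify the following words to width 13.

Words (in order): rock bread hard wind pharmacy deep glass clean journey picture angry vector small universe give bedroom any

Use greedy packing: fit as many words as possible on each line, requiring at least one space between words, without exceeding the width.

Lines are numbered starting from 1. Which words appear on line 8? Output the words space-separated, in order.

Answer: universe give

Derivation:
Line 1: ['rock', 'bread'] (min_width=10, slack=3)
Line 2: ['hard', 'wind'] (min_width=9, slack=4)
Line 3: ['pharmacy', 'deep'] (min_width=13, slack=0)
Line 4: ['glass', 'clean'] (min_width=11, slack=2)
Line 5: ['journey'] (min_width=7, slack=6)
Line 6: ['picture', 'angry'] (min_width=13, slack=0)
Line 7: ['vector', 'small'] (min_width=12, slack=1)
Line 8: ['universe', 'give'] (min_width=13, slack=0)
Line 9: ['bedroom', 'any'] (min_width=11, slack=2)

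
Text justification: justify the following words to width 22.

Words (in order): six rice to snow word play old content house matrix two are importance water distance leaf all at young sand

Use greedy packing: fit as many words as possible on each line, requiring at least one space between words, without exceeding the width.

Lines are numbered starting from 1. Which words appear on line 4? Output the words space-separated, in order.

Line 1: ['six', 'rice', 'to', 'snow', 'word'] (min_width=21, slack=1)
Line 2: ['play', 'old', 'content', 'house'] (min_width=22, slack=0)
Line 3: ['matrix', 'two', 'are'] (min_width=14, slack=8)
Line 4: ['importance', 'water'] (min_width=16, slack=6)
Line 5: ['distance', 'leaf', 'all', 'at'] (min_width=20, slack=2)
Line 6: ['young', 'sand'] (min_width=10, slack=12)

Answer: importance water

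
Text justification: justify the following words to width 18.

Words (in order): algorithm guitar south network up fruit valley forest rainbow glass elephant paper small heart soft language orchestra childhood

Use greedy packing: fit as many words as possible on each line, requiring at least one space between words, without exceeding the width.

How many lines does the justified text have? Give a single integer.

Answer: 9

Derivation:
Line 1: ['algorithm', 'guitar'] (min_width=16, slack=2)
Line 2: ['south', 'network', 'up'] (min_width=16, slack=2)
Line 3: ['fruit', 'valley'] (min_width=12, slack=6)
Line 4: ['forest', 'rainbow'] (min_width=14, slack=4)
Line 5: ['glass', 'elephant'] (min_width=14, slack=4)
Line 6: ['paper', 'small', 'heart'] (min_width=17, slack=1)
Line 7: ['soft', 'language'] (min_width=13, slack=5)
Line 8: ['orchestra'] (min_width=9, slack=9)
Line 9: ['childhood'] (min_width=9, slack=9)
Total lines: 9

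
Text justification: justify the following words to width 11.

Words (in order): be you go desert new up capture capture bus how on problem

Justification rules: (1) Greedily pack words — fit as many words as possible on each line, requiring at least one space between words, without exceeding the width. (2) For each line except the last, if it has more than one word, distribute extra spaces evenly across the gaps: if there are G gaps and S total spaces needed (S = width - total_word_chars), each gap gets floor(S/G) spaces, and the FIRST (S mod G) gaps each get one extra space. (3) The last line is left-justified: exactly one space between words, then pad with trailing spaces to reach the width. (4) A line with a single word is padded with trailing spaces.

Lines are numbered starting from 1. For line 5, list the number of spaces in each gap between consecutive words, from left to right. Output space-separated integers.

Line 1: ['be', 'you', 'go'] (min_width=9, slack=2)
Line 2: ['desert', 'new'] (min_width=10, slack=1)
Line 3: ['up', 'capture'] (min_width=10, slack=1)
Line 4: ['capture', 'bus'] (min_width=11, slack=0)
Line 5: ['how', 'on'] (min_width=6, slack=5)
Line 6: ['problem'] (min_width=7, slack=4)

Answer: 6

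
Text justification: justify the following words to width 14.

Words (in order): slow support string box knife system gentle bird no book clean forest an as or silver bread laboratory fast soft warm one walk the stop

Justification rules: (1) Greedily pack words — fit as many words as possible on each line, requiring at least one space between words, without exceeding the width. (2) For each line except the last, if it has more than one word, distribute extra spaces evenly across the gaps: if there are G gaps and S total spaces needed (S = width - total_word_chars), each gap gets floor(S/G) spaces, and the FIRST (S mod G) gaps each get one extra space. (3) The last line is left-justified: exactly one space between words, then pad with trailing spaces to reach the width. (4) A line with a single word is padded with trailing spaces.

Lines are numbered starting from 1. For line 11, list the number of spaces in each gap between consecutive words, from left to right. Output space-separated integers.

Line 1: ['slow', 'support'] (min_width=12, slack=2)
Line 2: ['string', 'box'] (min_width=10, slack=4)
Line 3: ['knife', 'system'] (min_width=12, slack=2)
Line 4: ['gentle', 'bird', 'no'] (min_width=14, slack=0)
Line 5: ['book', 'clean'] (min_width=10, slack=4)
Line 6: ['forest', 'an', 'as'] (min_width=12, slack=2)
Line 7: ['or', 'silver'] (min_width=9, slack=5)
Line 8: ['bread'] (min_width=5, slack=9)
Line 9: ['laboratory'] (min_width=10, slack=4)
Line 10: ['fast', 'soft', 'warm'] (min_width=14, slack=0)
Line 11: ['one', 'walk', 'the'] (min_width=12, slack=2)
Line 12: ['stop'] (min_width=4, slack=10)

Answer: 2 2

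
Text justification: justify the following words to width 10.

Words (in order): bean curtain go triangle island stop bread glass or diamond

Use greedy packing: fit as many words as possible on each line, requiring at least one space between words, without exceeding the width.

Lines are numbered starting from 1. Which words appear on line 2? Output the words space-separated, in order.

Line 1: ['bean'] (min_width=4, slack=6)
Line 2: ['curtain', 'go'] (min_width=10, slack=0)
Line 3: ['triangle'] (min_width=8, slack=2)
Line 4: ['island'] (min_width=6, slack=4)
Line 5: ['stop', 'bread'] (min_width=10, slack=0)
Line 6: ['glass', 'or'] (min_width=8, slack=2)
Line 7: ['diamond'] (min_width=7, slack=3)

Answer: curtain go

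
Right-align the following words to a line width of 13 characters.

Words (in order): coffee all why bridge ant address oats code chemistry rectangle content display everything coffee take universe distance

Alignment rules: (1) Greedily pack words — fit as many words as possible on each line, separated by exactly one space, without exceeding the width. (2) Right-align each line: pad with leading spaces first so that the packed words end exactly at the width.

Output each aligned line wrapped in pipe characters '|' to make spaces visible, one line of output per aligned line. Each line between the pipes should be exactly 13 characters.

Line 1: ['coffee', 'all'] (min_width=10, slack=3)
Line 2: ['why', 'bridge'] (min_width=10, slack=3)
Line 3: ['ant', 'address'] (min_width=11, slack=2)
Line 4: ['oats', 'code'] (min_width=9, slack=4)
Line 5: ['chemistry'] (min_width=9, slack=4)
Line 6: ['rectangle'] (min_width=9, slack=4)
Line 7: ['content'] (min_width=7, slack=6)
Line 8: ['display'] (min_width=7, slack=6)
Line 9: ['everything'] (min_width=10, slack=3)
Line 10: ['coffee', 'take'] (min_width=11, slack=2)
Line 11: ['universe'] (min_width=8, slack=5)
Line 12: ['distance'] (min_width=8, slack=5)

Answer: |   coffee all|
|   why bridge|
|  ant address|
|    oats code|
|    chemistry|
|    rectangle|
|      content|
|      display|
|   everything|
|  coffee take|
|     universe|
|     distance|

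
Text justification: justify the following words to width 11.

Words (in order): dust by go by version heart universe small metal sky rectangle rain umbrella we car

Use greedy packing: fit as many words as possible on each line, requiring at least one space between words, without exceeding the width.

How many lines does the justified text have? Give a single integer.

Answer: 10

Derivation:
Line 1: ['dust', 'by', 'go'] (min_width=10, slack=1)
Line 2: ['by', 'version'] (min_width=10, slack=1)
Line 3: ['heart'] (min_width=5, slack=6)
Line 4: ['universe'] (min_width=8, slack=3)
Line 5: ['small', 'metal'] (min_width=11, slack=0)
Line 6: ['sky'] (min_width=3, slack=8)
Line 7: ['rectangle'] (min_width=9, slack=2)
Line 8: ['rain'] (min_width=4, slack=7)
Line 9: ['umbrella', 'we'] (min_width=11, slack=0)
Line 10: ['car'] (min_width=3, slack=8)
Total lines: 10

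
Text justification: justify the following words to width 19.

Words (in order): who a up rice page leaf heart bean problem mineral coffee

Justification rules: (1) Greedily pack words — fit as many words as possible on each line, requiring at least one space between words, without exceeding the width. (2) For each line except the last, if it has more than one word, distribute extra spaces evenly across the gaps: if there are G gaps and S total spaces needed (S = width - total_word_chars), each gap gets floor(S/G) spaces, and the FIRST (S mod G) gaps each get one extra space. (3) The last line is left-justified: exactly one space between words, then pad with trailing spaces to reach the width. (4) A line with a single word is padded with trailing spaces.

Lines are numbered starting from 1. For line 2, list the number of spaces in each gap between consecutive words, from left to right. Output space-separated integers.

Line 1: ['who', 'a', 'up', 'rice', 'page'] (min_width=18, slack=1)
Line 2: ['leaf', 'heart', 'bean'] (min_width=15, slack=4)
Line 3: ['problem', 'mineral'] (min_width=15, slack=4)
Line 4: ['coffee'] (min_width=6, slack=13)

Answer: 3 3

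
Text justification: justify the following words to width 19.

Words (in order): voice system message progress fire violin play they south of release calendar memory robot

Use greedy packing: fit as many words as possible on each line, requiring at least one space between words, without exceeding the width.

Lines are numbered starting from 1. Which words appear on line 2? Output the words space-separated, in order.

Line 1: ['voice', 'system'] (min_width=12, slack=7)
Line 2: ['message', 'progress'] (min_width=16, slack=3)
Line 3: ['fire', 'violin', 'play'] (min_width=16, slack=3)
Line 4: ['they', 'south', 'of'] (min_width=13, slack=6)
Line 5: ['release', 'calendar'] (min_width=16, slack=3)
Line 6: ['memory', 'robot'] (min_width=12, slack=7)

Answer: message progress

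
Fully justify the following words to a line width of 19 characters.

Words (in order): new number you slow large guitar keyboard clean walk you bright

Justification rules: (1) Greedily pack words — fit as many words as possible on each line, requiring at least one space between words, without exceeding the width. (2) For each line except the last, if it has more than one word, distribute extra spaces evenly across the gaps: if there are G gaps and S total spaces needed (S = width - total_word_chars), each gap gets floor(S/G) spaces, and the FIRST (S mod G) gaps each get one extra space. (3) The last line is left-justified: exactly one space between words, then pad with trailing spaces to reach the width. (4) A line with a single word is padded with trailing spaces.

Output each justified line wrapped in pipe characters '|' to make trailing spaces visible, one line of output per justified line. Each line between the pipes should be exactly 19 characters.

Answer: |new number you slow|
|large        guitar|
|keyboard clean walk|
|you bright         |

Derivation:
Line 1: ['new', 'number', 'you', 'slow'] (min_width=19, slack=0)
Line 2: ['large', 'guitar'] (min_width=12, slack=7)
Line 3: ['keyboard', 'clean', 'walk'] (min_width=19, slack=0)
Line 4: ['you', 'bright'] (min_width=10, slack=9)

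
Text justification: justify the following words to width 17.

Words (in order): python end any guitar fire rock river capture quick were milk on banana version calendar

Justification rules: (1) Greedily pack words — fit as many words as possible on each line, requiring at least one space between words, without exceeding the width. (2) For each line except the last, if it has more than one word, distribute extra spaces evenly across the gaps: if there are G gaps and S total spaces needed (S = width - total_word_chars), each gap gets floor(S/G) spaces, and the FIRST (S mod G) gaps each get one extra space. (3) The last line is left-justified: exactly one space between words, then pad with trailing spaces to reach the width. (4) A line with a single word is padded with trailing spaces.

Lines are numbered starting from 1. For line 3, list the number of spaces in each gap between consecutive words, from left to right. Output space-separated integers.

Answer: 5

Derivation:
Line 1: ['python', 'end', 'any'] (min_width=14, slack=3)
Line 2: ['guitar', 'fire', 'rock'] (min_width=16, slack=1)
Line 3: ['river', 'capture'] (min_width=13, slack=4)
Line 4: ['quick', 'were', 'milk'] (min_width=15, slack=2)
Line 5: ['on', 'banana', 'version'] (min_width=17, slack=0)
Line 6: ['calendar'] (min_width=8, slack=9)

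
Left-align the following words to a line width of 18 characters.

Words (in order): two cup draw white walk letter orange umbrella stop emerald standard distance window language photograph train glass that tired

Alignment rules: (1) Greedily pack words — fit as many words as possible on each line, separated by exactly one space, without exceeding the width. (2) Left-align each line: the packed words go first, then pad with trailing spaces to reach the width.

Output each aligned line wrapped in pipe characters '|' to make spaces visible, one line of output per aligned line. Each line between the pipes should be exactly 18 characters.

Line 1: ['two', 'cup', 'draw', 'white'] (min_width=18, slack=0)
Line 2: ['walk', 'letter', 'orange'] (min_width=18, slack=0)
Line 3: ['umbrella', 'stop'] (min_width=13, slack=5)
Line 4: ['emerald', 'standard'] (min_width=16, slack=2)
Line 5: ['distance', 'window'] (min_width=15, slack=3)
Line 6: ['language'] (min_width=8, slack=10)
Line 7: ['photograph', 'train'] (min_width=16, slack=2)
Line 8: ['glass', 'that', 'tired'] (min_width=16, slack=2)

Answer: |two cup draw white|
|walk letter orange|
|umbrella stop     |
|emerald standard  |
|distance window   |
|language          |
|photograph train  |
|glass that tired  |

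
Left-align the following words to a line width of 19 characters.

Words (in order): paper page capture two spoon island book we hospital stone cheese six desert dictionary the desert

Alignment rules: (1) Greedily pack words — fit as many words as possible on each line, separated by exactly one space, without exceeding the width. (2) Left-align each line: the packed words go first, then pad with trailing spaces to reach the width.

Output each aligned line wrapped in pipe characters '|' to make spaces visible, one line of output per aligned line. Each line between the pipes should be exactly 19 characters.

Answer: |paper page capture |
|two spoon island   |
|book we hospital   |
|stone cheese six   |
|desert dictionary  |
|the desert         |

Derivation:
Line 1: ['paper', 'page', 'capture'] (min_width=18, slack=1)
Line 2: ['two', 'spoon', 'island'] (min_width=16, slack=3)
Line 3: ['book', 'we', 'hospital'] (min_width=16, slack=3)
Line 4: ['stone', 'cheese', 'six'] (min_width=16, slack=3)
Line 5: ['desert', 'dictionary'] (min_width=17, slack=2)
Line 6: ['the', 'desert'] (min_width=10, slack=9)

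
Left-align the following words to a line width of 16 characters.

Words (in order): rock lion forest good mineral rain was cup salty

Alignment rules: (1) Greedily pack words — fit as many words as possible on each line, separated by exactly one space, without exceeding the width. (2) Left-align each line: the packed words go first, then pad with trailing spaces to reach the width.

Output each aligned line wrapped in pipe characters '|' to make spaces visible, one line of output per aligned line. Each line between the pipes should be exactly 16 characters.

Line 1: ['rock', 'lion', 'forest'] (min_width=16, slack=0)
Line 2: ['good', 'mineral'] (min_width=12, slack=4)
Line 3: ['rain', 'was', 'cup'] (min_width=12, slack=4)
Line 4: ['salty'] (min_width=5, slack=11)

Answer: |rock lion forest|
|good mineral    |
|rain was cup    |
|salty           |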